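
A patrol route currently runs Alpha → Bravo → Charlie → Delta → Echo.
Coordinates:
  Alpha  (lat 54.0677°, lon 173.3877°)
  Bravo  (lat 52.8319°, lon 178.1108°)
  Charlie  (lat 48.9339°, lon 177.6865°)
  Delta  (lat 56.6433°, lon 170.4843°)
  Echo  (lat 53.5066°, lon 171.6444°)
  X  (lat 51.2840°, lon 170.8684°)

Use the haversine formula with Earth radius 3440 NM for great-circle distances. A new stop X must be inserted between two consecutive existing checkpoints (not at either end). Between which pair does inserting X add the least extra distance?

between Charlie and Delta

Added distance for inserting X between each consecutive pair:
Alpha–Bravo: 289.1 NM
Bravo–Charlie: 346.2 NM
Charlie–Delta: 89.0 NM
Delta–Echo: 266.0 NM
Smallest added distance is 89.0 NM, inserting between Charlie and Delta.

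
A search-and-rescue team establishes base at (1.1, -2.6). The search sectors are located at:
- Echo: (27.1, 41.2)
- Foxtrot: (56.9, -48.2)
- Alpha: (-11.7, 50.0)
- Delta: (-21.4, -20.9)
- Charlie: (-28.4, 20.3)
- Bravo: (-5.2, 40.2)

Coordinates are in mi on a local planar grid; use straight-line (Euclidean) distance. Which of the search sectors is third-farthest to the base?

Echo

Distance to each, sorted:
Foxtrot: 72.1 mi
Alpha: 54.1 mi
Echo: 50.9 mi
Bravo: 43.3 mi
Charlie: 37.3 mi
Delta: 29.0 mi
The third-farthest is Echo at 50.9 mi.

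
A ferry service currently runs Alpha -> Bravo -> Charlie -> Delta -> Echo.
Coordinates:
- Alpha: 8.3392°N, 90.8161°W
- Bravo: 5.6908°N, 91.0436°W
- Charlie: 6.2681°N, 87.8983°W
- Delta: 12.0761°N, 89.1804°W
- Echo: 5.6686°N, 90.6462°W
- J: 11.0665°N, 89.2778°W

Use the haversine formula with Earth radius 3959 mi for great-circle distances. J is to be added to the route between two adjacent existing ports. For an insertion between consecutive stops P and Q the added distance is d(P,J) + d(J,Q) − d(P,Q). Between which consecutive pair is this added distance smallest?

between Delta and Echo

Added distance for inserting J between each consecutive pair:
Alpha–Bravo: 422.5 mi
Bravo–Charlie: 515.4 mi
Charlie–Delta: 4.0 mi
Delta–Echo: 0.7 mi
Smallest added distance is 0.7 mi, inserting between Delta and Echo.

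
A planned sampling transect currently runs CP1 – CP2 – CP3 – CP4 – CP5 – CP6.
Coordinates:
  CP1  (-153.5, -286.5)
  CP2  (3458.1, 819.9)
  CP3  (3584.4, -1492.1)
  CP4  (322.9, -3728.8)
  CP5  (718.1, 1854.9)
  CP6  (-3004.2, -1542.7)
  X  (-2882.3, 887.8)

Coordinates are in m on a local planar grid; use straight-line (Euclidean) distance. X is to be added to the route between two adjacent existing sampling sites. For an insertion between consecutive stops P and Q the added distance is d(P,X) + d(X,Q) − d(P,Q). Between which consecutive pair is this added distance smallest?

Added distance for inserting X between each consecutive pair:
CP1–CP2: 5534.2 m
CP2–CP3: 10916.0 m
CP3–CP4: 8556.1 m
CP4–CP5: 3750.5 m
CP5–CP6: 1121.8 m
Smallest added distance is 1121.8 m, inserting between CP5 and CP6.

between CP5 and CP6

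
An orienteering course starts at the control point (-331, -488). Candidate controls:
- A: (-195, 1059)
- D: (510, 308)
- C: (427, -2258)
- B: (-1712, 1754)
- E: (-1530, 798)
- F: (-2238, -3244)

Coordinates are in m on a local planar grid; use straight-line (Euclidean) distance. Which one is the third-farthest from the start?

Distance to each, sorted:
F: 3351.4 m
B: 2633.2 m
C: 1925.5 m
E: 1758.2 m
A: 1553.0 m
D: 1158.0 m
The third-farthest is C at 1925.5 m.

C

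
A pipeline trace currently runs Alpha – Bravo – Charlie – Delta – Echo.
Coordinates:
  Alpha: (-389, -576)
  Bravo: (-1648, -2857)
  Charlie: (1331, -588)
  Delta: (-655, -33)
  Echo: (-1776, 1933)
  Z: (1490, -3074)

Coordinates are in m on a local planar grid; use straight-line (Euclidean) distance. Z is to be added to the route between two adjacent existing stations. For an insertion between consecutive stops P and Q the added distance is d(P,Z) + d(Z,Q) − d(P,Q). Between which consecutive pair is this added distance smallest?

between Bravo and Charlie

Added distance for inserting Z between each consecutive pair:
Alpha–Bravo: 3665.9 m
Bravo–Charlie: 1891.9 m
Charlie–Delta: 4150.4 m
Delta–Echo: 7436.3 m
Smallest added distance is 1891.9 m, inserting between Bravo and Charlie.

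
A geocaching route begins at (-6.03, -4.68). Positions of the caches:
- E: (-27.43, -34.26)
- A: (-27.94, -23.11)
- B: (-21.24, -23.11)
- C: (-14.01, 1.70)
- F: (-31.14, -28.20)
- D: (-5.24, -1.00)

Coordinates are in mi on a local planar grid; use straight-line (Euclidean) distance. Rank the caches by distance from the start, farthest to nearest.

E, F, A, B, C, D

Computing each straight-line distance from (-6.03, -4.68):
E (-27.43, -34.26): 36.5 mi
F (-31.14, -28.20): 34.4 mi
A (-27.94, -23.11): 28.6 mi
B (-21.24, -23.11): 23.9 mi
C (-14.01, 1.70): 10.2 mi
D (-5.24, -1.00): 3.8 mi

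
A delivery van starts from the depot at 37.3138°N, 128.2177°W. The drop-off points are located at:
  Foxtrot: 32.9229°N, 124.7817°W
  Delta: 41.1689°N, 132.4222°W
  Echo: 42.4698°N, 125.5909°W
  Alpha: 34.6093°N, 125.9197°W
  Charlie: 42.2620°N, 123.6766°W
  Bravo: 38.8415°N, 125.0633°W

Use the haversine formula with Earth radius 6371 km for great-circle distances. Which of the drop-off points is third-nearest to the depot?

Delta

Distance to each, sorted:
Bravo: 324.1 km
Alpha: 365.0 km
Delta: 561.0 km
Foxtrot: 579.6 km
Echo: 615.5 km
Charlie: 673.0 km
The third-nearest is Delta at 561.0 km.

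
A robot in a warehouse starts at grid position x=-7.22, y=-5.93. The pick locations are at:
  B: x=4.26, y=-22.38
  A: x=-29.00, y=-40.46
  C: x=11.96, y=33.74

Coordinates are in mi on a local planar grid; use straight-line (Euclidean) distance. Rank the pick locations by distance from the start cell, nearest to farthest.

B, A, C

Computing each straight-line distance from x=-7.22, y=-5.93:
B x=4.26, y=-22.38: 20.1 mi
A x=-29.00, y=-40.46: 40.8 mi
C x=11.96, y=33.74: 44.1 mi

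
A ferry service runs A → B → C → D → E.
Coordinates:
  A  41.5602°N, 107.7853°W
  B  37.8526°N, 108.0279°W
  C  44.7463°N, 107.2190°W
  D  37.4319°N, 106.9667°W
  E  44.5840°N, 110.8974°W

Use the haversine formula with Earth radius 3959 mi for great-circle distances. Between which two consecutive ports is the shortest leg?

A–B

Leg distances:
A→B: 256.5 mi
B→C: 478.2 mi
C→D: 505.6 mi
D→E: 534.8 mi
The shortest leg is A–B at 256.5 mi.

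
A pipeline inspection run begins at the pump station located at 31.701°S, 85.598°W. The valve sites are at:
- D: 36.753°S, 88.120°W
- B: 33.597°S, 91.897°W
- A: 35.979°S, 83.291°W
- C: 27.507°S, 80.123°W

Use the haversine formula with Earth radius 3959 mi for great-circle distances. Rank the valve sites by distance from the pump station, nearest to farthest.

A, D, B, C

Distances from the pump station:
A 35.979°S, 83.291°W: 323.9 mi
D 36.753°S, 88.120°W: 377.6 mi
B 33.597°S, 91.897°W: 389.1 mi
C 27.507°S, 80.123°W: 438.2 mi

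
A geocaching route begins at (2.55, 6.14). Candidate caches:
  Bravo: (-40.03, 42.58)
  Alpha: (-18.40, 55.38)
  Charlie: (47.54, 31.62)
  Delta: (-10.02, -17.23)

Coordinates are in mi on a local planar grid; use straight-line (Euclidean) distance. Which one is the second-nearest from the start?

Distances from the start ((2.55, 6.14)):
Delta: 26.5 mi
Charlie: 51.7 mi
Alpha: 53.5 mi
Bravo: 56.0 mi
The second-nearest is Charlie at 51.7 mi.

Charlie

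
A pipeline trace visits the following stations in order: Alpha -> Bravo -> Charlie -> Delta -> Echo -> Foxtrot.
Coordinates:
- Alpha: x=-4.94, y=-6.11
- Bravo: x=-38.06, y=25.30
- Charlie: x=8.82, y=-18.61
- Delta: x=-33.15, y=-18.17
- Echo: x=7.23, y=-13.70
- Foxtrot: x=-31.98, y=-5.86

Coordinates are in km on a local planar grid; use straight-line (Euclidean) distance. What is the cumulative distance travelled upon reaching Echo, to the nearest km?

192 km

Leg distances:
Alpha→Bravo: 45.6 km  (cumulative 45.6 km)
Bravo→Charlie: 64.2 km  (cumulative 109.9 km)
Charlie→Delta: 42.0 km  (cumulative 151.9 km)
Delta→Echo: 40.6 km  (cumulative 192.5 km)
Cumulative distance at Echo ≈ 192 km.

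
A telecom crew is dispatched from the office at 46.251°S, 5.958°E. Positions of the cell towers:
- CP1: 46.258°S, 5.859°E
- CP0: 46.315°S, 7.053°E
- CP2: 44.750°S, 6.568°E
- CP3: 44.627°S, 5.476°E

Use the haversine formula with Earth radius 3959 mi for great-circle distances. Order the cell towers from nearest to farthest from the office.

Computing each great-circle distance from 46.251°S, 5.958°E:
CP1 46.258°S, 5.859°E: 4.8 mi
CP0 46.315°S, 7.053°E: 52.5 mi
CP2 44.750°S, 6.568°E: 107.8 mi
CP3 44.627°S, 5.476°E: 114.6 mi

CP1, CP0, CP2, CP3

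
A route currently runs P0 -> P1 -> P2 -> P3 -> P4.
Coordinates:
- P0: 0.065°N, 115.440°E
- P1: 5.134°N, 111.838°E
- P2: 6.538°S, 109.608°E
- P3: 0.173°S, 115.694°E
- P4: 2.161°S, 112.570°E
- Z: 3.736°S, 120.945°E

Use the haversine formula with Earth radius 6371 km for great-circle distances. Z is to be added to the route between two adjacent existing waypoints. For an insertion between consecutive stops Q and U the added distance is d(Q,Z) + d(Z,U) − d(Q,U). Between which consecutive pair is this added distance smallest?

between P2 and P3

Added distance for inserting Z between each consecutive pair:
P0–P1: 1465.2 km
P1–P2: 1385.1 km
P2–P3: 1020.6 km
P3–P4: 1239.9 km
Smallest added distance is 1020.6 km, inserting between P2 and P3.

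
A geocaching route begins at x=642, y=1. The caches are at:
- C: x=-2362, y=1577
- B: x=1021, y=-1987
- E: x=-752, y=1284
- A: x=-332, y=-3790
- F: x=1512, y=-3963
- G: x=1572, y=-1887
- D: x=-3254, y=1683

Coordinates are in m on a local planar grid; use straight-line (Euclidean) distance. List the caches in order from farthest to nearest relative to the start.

Distances from the start:
D x=-3254, y=1683: 4243.6 m
F x=1512, y=-3963: 4058.3 m
A x=-332, y=-3790: 3914.1 m
C x=-2362, y=1577: 3392.3 m
G x=1572, y=-1887: 2104.6 m
B x=1021, y=-1987: 2023.8 m
E x=-752, y=1284: 1894.6 m

D, F, A, C, G, B, E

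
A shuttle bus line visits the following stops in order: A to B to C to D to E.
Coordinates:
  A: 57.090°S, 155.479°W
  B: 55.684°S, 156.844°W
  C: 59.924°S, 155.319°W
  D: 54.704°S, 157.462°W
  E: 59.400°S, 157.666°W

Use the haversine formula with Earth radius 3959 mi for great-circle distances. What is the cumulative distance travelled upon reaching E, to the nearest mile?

Leg distances:
A→B: 110.3 mi  (cumulative 110.3 mi)
B→C: 298.3 mi  (cumulative 408.6 mi)
C→D: 369.4 mi  (cumulative 778.0 mi)
D→E: 324.6 mi  (cumulative 1102.5 mi)
Cumulative distance at E ≈ 1103 mi.

1103 mi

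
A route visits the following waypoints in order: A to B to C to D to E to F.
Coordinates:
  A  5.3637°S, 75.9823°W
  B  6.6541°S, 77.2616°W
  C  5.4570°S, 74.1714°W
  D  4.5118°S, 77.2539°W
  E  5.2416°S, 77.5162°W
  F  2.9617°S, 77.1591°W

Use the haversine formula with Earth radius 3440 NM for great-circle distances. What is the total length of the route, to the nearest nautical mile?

685 NM

Leg distances:
A→B: 108.8 NM  (cumulative 108.8 NM)
B→C: 198.0 NM  (cumulative 306.8 NM)
C→D: 192.9 NM  (cumulative 499.7 NM)
D→E: 46.5 NM  (cumulative 546.2 NM)
E→F: 138.5 NM  (cumulative 684.8 NM)
Total route length ≈ 685 NM.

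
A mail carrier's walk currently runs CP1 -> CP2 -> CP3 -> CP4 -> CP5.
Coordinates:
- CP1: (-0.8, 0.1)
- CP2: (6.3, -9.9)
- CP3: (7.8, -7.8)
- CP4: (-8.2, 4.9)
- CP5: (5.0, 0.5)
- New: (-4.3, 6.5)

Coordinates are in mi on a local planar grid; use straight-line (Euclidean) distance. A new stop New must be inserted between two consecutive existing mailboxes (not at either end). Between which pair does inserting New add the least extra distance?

between CP4 and CP5

Added distance for inserting New between each consecutive pair:
CP1–CP2: 14.6 mi
CP2–CP3: 35.7 mi
CP3–CP4: 2.5 mi
CP4–CP5: 1.4 mi
Smallest added distance is 1.4 mi, inserting between CP4 and CP5.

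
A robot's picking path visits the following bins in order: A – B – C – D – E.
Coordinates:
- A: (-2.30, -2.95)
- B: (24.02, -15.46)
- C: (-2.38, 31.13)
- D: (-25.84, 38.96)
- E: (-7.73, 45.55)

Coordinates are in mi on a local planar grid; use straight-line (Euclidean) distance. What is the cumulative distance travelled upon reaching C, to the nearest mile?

83 mi

Leg distances:
A→B: 29.1 mi  (cumulative 29.1 mi)
B→C: 53.5 mi  (cumulative 82.7 mi)
Cumulative distance at C ≈ 83 mi.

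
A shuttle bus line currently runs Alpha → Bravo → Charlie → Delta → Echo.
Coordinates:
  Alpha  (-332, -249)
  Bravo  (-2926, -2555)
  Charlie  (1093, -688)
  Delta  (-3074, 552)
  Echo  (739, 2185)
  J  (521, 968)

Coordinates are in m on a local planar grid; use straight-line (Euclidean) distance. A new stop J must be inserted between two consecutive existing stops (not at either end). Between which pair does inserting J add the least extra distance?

Added distance for inserting J between each consecutive pair:
Alpha–Bravo: 2944.2 m
Bravo–Charlie: 2249.3 m
Charlie–Delta: 1023.4 m
Delta–Echo: 707.4 m
Smallest added distance is 707.4 m, inserting between Delta and Echo.

between Delta and Echo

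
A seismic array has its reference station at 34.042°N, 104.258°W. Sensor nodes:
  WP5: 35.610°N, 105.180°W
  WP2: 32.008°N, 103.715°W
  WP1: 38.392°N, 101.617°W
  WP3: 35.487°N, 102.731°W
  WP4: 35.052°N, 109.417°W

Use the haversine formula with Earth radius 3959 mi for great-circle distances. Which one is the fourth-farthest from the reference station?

WP3

Distances from the reference station (34.042°N, 104.258°W):
WP1: 334.7 mi
WP4: 301.8 mi
WP2: 144.0 mi
WP3: 132.2 mi
WP5: 120.3 mi
The fourth-farthest is WP3 at 132.2 mi.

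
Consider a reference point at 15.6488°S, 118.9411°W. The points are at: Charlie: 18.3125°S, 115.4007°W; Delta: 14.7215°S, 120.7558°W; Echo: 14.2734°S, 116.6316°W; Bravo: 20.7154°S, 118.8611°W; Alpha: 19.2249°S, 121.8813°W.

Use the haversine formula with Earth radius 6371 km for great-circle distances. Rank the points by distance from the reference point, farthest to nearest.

Computing each great-circle distance from 15.6488°S, 118.9411°W:
Bravo 20.7154°S, 118.8611°W: 563.4 km
Alpha 19.2249°S, 121.8813°W: 505.3 km
Charlie 18.3125°S, 115.4007°W: 479.0 km
Echo 14.2734°S, 116.6316°W: 291.4 km
Delta 14.7215°S, 120.7558°W: 220.4 km

Bravo, Alpha, Charlie, Echo, Delta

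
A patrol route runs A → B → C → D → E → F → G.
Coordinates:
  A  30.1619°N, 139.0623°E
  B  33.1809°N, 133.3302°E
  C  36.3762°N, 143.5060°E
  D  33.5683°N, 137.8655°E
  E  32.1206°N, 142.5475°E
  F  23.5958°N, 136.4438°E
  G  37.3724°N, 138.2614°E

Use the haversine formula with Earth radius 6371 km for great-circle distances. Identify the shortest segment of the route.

Leg distances:
A→B: 637.8 km
B→C: 994.3 km
C→D: 601.2 km
D→E: 466.0 km
E→F: 1121.3 km
F→G: 1541.7 km
The shortest leg is D–E at 466.0 km.

D–E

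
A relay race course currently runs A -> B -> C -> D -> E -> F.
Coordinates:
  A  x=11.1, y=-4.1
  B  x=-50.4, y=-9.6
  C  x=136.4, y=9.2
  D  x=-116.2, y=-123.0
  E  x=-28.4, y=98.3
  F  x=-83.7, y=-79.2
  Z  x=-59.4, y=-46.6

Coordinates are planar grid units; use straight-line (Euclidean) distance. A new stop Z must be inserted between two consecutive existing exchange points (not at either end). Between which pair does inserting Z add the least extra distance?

between E and F

Added distance for inserting Z between each consecutive pair:
A–B: 58.7
B–C: 53.9
C–D: 13.7
D–E: 5.3
E–F: 2.9
Smallest added distance is 2.9, inserting between E and F.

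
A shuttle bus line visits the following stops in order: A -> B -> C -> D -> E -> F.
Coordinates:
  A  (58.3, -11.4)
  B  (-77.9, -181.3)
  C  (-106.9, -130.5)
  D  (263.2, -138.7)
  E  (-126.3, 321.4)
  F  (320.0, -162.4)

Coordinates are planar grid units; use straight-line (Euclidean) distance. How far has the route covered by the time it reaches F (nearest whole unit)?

Leg distances:
A→B: 217.8  (cumulative 217.8)
B→C: 58.5  (cumulative 276.2)
C→D: 370.2  (cumulative 646.4)
D→E: 602.8  (cumulative 1249.3)
E→F: 658.2  (cumulative 1907.5)
Cumulative distance at F ≈ 1907.

1907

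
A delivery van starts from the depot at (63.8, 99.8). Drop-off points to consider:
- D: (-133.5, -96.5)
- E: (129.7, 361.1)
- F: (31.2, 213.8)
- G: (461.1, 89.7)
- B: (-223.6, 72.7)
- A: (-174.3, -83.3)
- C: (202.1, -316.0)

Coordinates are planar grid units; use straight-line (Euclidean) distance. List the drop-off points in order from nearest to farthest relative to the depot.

Distance from the depot at (63.8, 99.8) to each:
F (31.2, 213.8): 118.6
E (129.7, 361.1): 269.5
D (-133.5, -96.5): 278.3
B (-223.6, 72.7): 288.7
A (-174.3, -83.3): 300.4
G (461.1, 89.7): 397.4
C (202.1, -316.0): 438.2

F, E, D, B, A, G, C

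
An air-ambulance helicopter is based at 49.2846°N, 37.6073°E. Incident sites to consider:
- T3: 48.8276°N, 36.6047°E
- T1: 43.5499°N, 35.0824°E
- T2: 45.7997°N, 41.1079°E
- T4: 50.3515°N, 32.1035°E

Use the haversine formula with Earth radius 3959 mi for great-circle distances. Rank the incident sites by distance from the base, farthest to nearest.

T1, T2, T4, T3

Distance from the base at 49.2846°N, 37.6073°E to each:
T1 43.5499°N, 35.0824°E: 414.0 mi
T2 45.7997°N, 41.1079°E: 290.9 mi
T4 50.3515°N, 32.1035°E: 256.1 mi
T3 48.8276°N, 36.6047°E: 55.3 mi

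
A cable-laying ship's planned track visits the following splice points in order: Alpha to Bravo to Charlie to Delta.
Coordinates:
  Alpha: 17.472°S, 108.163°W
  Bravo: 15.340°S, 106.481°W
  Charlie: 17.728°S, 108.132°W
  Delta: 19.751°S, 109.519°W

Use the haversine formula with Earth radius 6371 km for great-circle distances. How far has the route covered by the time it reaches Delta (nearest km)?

884 km

Leg distances:
Alpha→Bravo: 297.3 km  (cumulative 297.3 km)
Bravo→Charlie: 318.6 km  (cumulative 615.8 km)
Charlie→Delta: 268.2 km  (cumulative 884.0 km)
Cumulative distance at Delta ≈ 884 km.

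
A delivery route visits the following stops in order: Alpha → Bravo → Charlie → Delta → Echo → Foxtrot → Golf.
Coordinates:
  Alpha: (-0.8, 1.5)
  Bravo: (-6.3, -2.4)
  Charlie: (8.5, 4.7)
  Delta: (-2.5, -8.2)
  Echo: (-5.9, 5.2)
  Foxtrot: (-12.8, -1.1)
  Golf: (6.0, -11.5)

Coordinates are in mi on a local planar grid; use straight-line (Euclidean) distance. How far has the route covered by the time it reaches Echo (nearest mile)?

54 mi

Leg distances:
Alpha→Bravo: 6.7 mi  (cumulative 6.7 mi)
Bravo→Charlie: 16.4 mi  (cumulative 23.2 mi)
Charlie→Delta: 17.0 mi  (cumulative 40.1 mi)
Delta→Echo: 13.8 mi  (cumulative 53.9 mi)
Cumulative distance at Echo ≈ 54 mi.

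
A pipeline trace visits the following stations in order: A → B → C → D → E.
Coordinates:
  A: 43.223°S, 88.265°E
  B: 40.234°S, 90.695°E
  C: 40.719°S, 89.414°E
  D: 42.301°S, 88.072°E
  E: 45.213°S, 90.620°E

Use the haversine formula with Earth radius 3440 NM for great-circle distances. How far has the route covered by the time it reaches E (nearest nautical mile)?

Leg distances:
A→B: 209.9 NM  (cumulative 209.9 NM)
B→C: 65.3 NM  (cumulative 275.2 NM)
C→D: 112.5 NM  (cumulative 387.8 NM)
D→E: 206.8 NM  (cumulative 594.6 NM)
Cumulative distance at E ≈ 595 NM.

595 NM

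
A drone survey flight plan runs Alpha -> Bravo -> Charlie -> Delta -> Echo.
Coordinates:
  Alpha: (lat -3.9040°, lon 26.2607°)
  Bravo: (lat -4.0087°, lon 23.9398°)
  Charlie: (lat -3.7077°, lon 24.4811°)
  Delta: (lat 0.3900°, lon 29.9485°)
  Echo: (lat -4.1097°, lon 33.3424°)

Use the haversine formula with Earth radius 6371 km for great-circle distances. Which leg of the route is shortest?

Leg distances:
Alpha→Bravo: 257.7 km
Bravo→Charlie: 68.8 km
Charlie→Delta: 759.4 km
Delta→Echo: 626.5 km
The shortest leg is Bravo–Charlie at 68.8 km.

Bravo–Charlie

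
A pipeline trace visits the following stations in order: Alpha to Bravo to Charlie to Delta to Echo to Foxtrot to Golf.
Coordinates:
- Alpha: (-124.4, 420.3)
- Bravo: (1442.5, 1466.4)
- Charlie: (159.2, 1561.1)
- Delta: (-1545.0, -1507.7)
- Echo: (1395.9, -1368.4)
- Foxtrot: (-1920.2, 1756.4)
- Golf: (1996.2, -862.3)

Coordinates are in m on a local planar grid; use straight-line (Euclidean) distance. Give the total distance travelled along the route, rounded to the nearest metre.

Leg distances:
Alpha→Bravo: 1884.0 m  (cumulative 1884.0 m)
Bravo→Charlie: 1286.8 m  (cumulative 3170.8 m)
Charlie→Delta: 3510.2 m  (cumulative 6681.0 m)
Delta→Echo: 2944.2 m  (cumulative 9625.2 m)
Echo→Foxtrot: 4556.4 m  (cumulative 14181.7 m)
Foxtrot→Golf: 4711.2 m  (cumulative 18892.9 m)
Total route length ≈ 18893 m.

18893 m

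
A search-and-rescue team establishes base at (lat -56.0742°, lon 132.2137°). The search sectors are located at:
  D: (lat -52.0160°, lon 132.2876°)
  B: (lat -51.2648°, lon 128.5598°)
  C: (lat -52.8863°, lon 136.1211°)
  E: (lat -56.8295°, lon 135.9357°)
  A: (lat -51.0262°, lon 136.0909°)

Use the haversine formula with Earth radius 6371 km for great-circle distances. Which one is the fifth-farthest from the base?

E

Distances from the base ((lat -56.0742°, lon 132.2137°)):
A: 616.8 km
B: 586.3 km
D: 451.3 km
C: 435.0 km
E: 243.6 km
The fifth-farthest is E at 243.6 km.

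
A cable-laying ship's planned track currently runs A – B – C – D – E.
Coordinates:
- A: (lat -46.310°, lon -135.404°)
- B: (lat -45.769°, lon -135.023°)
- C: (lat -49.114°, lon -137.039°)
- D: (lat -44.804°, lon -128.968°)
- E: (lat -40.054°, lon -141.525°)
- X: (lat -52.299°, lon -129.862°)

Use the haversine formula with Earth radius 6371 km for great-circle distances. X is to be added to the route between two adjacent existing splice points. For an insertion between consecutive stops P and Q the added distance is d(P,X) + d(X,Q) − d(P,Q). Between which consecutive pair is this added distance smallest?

between C and D

Added distance for inserting X between each consecutive pair:
A–B: 1527.6 km
B–C: 1032.3 km
C–D: 675.6 km
D–E: 1306.3 km
Smallest added distance is 675.6 km, inserting between C and D.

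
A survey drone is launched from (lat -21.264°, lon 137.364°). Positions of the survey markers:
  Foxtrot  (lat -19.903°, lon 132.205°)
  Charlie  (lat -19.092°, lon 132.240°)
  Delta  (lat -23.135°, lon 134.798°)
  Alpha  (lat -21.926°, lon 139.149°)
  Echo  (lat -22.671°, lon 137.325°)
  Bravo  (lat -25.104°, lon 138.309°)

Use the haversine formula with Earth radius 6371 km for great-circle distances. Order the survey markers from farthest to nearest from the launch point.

Computing each great-circle distance from (lat -21.264°, lon 137.364°):
Charlie (lat -19.092°, lon 132.240°): 586.7 km
Foxtrot (lat -19.903°, lon 132.205°): 557.9 km
Bravo (lat -25.104°, lon 138.309°): 437.8 km
Delta (lat -23.135°, lon 134.798°): 336.2 km
Alpha (lat -21.926°, lon 139.149°): 198.7 km
Echo (lat -22.671°, lon 137.325°): 156.5 km

Charlie, Foxtrot, Bravo, Delta, Alpha, Echo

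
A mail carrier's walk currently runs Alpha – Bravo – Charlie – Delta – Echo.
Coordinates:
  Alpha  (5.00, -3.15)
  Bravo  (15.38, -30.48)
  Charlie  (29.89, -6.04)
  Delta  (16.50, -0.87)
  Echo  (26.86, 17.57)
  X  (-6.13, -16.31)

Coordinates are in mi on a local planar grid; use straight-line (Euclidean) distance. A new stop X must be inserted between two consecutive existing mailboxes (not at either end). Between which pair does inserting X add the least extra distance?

Added distance for inserting X between each consecutive pair:
Alpha–Bravo: 13.8 mi
Bravo–Charlie: 34.8 mi
Charlie–Delta: 50.5 mi
Delta–Echo: 53.5 mi
Smallest added distance is 13.8 mi, inserting between Alpha and Bravo.

between Alpha and Bravo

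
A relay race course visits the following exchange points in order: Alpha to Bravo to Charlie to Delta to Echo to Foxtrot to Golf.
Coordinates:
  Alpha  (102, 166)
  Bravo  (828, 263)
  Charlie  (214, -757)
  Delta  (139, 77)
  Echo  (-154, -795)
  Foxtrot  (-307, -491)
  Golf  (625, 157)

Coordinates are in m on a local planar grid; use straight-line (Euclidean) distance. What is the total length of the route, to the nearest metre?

5156 m

Leg distances:
Alpha→Bravo: 732.5 m  (cumulative 732.5 m)
Bravo→Charlie: 1190.5 m  (cumulative 1923.0 m)
Charlie→Delta: 837.4 m  (cumulative 2760.4 m)
Delta→Echo: 919.9 m  (cumulative 3680.3 m)
Echo→Foxtrot: 340.3 m  (cumulative 4020.6 m)
Foxtrot→Golf: 1135.1 m  (cumulative 5155.7 m)
Total route length ≈ 5156 m.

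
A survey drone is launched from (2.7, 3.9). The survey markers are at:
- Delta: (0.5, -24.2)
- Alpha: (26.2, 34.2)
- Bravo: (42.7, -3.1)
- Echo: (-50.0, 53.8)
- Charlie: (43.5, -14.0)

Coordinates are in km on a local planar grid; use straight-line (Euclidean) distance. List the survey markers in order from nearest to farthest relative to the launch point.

Computing each straight-line distance from (2.7, 3.9):
Delta (0.5, -24.2): 28.2 km
Alpha (26.2, 34.2): 38.3 km
Bravo (42.7, -3.1): 40.6 km
Charlie (43.5, -14.0): 44.6 km
Echo (-50.0, 53.8): 72.6 km

Delta, Alpha, Bravo, Charlie, Echo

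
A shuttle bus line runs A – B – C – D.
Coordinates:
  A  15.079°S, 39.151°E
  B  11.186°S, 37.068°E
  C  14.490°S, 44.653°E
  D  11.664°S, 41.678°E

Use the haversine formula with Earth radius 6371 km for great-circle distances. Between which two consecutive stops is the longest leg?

B–C

Leg distances:
A→B: 488.1 km
B→C: 900.5 km
C→D: 450.1 km
The longest leg is B–C at 900.5 km.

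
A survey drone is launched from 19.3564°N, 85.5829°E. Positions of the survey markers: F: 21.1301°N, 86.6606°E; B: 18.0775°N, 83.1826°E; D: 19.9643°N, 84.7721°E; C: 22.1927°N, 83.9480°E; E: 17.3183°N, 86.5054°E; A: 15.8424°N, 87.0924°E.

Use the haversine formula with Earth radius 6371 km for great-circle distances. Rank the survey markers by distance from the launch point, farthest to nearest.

A, C, B, E, F, D

Distance from the launch point at 19.3564°N, 85.5829°E to each:
A 15.8424°N, 87.0924°E: 422.2 km
C 22.1927°N, 83.9480°E: 358.3 km
B 18.0775°N, 83.1826°E: 290.0 km
E 17.3183°N, 86.5054°E: 246.7 km
F 21.1301°N, 86.6606°E: 227.0 km
D 19.9643°N, 84.7721°E: 108.5 km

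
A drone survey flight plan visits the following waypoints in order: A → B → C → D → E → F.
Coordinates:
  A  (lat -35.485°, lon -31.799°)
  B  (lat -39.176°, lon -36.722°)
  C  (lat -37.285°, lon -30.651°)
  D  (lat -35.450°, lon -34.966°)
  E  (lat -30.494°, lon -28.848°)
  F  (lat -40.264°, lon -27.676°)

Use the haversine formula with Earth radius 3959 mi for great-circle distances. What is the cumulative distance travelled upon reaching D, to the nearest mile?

998 mi

Leg distances:
A→B: 371.6 mi  (cumulative 371.6 mi)
B→C: 354.4 mi  (cumulative 726.0 mi)
C→D: 271.5 mi  (cumulative 997.5 mi)
Cumulative distance at D ≈ 998 mi.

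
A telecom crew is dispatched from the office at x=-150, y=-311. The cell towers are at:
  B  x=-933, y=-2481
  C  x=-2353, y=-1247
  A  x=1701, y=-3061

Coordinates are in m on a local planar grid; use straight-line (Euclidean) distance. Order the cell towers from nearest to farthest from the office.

B, C, A

Distance from the office at x=-150, y=-311 to each:
B x=-933, y=-2481: 2306.9 m
C x=-2353, y=-1247: 2393.6 m
A x=1701, y=-3061: 3314.9 m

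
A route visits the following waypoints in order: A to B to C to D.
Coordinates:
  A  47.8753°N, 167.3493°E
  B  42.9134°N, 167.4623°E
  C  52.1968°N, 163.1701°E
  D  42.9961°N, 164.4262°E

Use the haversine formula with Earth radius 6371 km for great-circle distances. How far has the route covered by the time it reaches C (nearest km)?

Leg distances:
A→B: 551.8 km  (cumulative 551.8 km)
B→C: 1080.9 km  (cumulative 1632.7 km)
Cumulative distance at C ≈ 1633 km.

1633 km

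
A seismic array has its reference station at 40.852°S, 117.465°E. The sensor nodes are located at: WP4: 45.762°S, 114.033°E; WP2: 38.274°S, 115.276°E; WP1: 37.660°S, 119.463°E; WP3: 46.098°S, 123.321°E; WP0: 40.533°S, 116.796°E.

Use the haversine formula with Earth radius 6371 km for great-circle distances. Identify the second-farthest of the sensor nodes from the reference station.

WP4

Distances from the reference station (40.852°S, 117.465°E):
WP3: 750.3 km
WP4: 612.4 km
WP1: 394.4 km
WP2: 342.6 km
WP0: 66.6 km
The second-farthest is WP4 at 612.4 km.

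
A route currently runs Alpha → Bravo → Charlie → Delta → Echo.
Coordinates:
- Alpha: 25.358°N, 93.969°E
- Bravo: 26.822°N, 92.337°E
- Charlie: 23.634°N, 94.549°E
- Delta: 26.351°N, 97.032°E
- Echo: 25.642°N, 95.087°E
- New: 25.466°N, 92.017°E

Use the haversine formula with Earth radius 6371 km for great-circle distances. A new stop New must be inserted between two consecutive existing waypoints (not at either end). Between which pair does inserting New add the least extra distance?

Added distance for inserting New between each consecutive pair:
Alpha–Bravo: 120.2 km
Bravo–Charlie: 62.8 km
Charlie–Delta: 446.1 km
Delta–Echo: 609.9 km
Smallest added distance is 62.8 km, inserting between Bravo and Charlie.

between Bravo and Charlie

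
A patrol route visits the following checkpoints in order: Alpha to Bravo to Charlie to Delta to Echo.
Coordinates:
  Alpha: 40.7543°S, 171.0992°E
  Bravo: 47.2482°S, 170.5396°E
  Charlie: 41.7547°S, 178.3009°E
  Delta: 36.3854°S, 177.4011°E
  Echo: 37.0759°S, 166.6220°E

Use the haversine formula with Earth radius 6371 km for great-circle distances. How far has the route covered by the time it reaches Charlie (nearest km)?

Leg distances:
Alpha→Bravo: 723.5 km  (cumulative 723.5 km)
Bravo→Charlie: 866.4 km  (cumulative 1589.8 km)
Cumulative distance at Charlie ≈ 1590 km.

1590 km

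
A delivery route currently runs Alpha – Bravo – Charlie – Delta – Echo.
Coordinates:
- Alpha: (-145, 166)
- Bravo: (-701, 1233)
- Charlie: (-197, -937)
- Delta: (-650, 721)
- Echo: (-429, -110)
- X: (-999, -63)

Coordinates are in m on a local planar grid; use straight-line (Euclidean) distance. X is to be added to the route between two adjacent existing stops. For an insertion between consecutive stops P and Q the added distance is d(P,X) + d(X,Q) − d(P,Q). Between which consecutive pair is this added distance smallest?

Added distance for inserting X between each consecutive pair:
Alpha–Bravo: 1010.8 m
Bravo–Charlie: 288.3 m
Charlie–Delta: 325.6 m
Delta–Echo: 570.2 m
Smallest added distance is 288.3 m, inserting between Bravo and Charlie.

between Bravo and Charlie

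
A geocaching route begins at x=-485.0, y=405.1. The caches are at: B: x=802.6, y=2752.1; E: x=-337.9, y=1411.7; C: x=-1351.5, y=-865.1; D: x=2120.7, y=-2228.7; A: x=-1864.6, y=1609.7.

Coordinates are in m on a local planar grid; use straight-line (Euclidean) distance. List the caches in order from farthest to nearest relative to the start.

Computing each straight-line distance from x=-485.0, y=405.1:
D x=2120.7, y=-2228.7: 3704.9 m
B x=802.6, y=2752.1: 2677.0 m
A x=-1864.6, y=1609.7: 1831.5 m
C x=-1351.5, y=-865.1: 1537.6 m
E x=-337.9, y=1411.7: 1017.3 m

D, B, A, C, E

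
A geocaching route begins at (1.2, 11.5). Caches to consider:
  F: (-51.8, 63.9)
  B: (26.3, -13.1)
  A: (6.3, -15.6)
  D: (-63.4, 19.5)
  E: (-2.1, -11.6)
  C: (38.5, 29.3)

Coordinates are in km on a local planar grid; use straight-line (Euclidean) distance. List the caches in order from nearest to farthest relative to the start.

Distance from the start at (1.2, 11.5) to each:
E (-2.1, -11.6): 23.3 km
A (6.3, -15.6): 27.6 km
B (26.3, -13.1): 35.1 km
C (38.5, 29.3): 41.3 km
D (-63.4, 19.5): 65.1 km
F (-51.8, 63.9): 74.5 km

E, A, B, C, D, F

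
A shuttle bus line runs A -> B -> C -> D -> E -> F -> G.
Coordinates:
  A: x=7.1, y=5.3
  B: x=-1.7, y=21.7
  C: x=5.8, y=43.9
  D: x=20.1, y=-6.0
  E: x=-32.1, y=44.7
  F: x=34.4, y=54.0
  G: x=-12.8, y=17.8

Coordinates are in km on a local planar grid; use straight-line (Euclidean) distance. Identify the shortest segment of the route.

Leg distances:
A→B: 18.6 km
B→C: 23.4 km
C→D: 51.9 km
D→E: 72.8 km
E→F: 67.1 km
F→G: 59.5 km
The shortest leg is A–B at 18.6 km.

A–B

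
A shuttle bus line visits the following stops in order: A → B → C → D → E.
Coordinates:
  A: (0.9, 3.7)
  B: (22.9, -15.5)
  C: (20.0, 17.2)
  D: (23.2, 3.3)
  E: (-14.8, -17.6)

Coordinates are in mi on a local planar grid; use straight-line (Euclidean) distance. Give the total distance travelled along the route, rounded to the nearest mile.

Leg distances:
A→B: 29.2 mi  (cumulative 29.2 mi)
B→C: 32.8 mi  (cumulative 62.0 mi)
C→D: 14.3 mi  (cumulative 76.3 mi)
D→E: 43.4 mi  (cumulative 119.7 mi)
Total route length ≈ 120 mi.

120 mi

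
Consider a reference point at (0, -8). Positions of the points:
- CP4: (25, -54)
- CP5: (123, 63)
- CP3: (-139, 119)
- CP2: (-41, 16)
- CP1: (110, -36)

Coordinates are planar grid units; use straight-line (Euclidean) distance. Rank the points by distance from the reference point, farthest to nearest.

Distances from the reference point:
CP3 (-139, 119): 188.3
CP5 (123, 63): 142.0
CP1 (110, -36): 113.5
CP4 (25, -54): 52.4
CP2 (-41, 16): 47.5

CP3, CP5, CP1, CP4, CP2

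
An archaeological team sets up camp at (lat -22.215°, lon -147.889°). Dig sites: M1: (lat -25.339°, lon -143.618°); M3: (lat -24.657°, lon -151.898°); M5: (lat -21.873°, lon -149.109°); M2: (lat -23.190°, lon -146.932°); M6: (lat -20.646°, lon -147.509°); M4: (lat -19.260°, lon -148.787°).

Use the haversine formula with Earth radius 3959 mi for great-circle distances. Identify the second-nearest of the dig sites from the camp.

Distances from the camp ((lat -22.215°, lon -147.889°)):
M5: 81.6 mi
M2: 90.9 mi
M6: 111.1 mi
M4: 212.3 mi
M3: 305.0 mi
M1: 345.7 mi
The second-nearest is M2 at 90.9 mi.

M2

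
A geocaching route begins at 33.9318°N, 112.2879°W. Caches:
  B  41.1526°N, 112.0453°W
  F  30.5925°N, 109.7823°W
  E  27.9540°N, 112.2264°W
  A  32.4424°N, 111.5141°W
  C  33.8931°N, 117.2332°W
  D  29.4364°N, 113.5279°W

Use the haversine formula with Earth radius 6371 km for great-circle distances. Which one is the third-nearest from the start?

C

Distance to each, sorted:
A: 180.6 km
F: 439.7 km
C: 456.3 km
D: 513.4 km
E: 664.7 km
B: 803.2 km
The third-nearest is C at 456.3 km.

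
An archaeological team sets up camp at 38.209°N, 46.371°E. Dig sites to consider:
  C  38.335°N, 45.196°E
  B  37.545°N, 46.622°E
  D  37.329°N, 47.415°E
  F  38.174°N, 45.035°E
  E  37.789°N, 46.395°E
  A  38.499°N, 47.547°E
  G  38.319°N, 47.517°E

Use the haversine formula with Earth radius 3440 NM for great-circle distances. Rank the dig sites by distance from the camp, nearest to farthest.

E, B, G, C, A, F, D

Distance from the camp at 38.209°N, 46.371°E to each:
E 37.789°N, 46.395°E: 25.2 NM
B 37.545°N, 46.622°E: 41.6 NM
G 38.319°N, 47.517°E: 54.4 NM
C 38.335°N, 45.196°E: 55.9 NM
A 38.499°N, 47.547°E: 58.0 NM
F 38.174°N, 45.035°E: 63.1 NM
D 37.329°N, 47.415°E: 72.4 NM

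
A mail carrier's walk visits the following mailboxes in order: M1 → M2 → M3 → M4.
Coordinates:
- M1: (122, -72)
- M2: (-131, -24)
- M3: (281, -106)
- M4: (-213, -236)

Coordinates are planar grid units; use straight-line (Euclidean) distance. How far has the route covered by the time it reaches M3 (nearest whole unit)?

Leg distances:
M1→M2: 257.5  (cumulative 257.5)
M2→M3: 420.1  (cumulative 677.6)
Cumulative distance at M3 ≈ 678.

678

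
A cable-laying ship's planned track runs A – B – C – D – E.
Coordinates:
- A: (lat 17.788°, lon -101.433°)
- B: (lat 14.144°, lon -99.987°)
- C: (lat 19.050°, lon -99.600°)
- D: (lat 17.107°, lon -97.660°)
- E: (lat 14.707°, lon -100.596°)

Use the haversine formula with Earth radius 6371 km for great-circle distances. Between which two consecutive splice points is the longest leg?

B–C

Leg distances:
A→B: 433.7 km
B→C: 547.1 km
C→D: 297.9 km
D→E: 412.0 km
The longest leg is B–C at 547.1 km.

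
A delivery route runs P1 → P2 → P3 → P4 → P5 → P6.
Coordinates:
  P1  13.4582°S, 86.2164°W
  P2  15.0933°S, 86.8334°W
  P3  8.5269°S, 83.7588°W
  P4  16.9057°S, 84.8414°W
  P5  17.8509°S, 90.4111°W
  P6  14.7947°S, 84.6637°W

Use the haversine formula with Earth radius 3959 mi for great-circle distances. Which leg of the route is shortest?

Leg distances:
P1→P2: 120.3 mi
P2→P3: 499.1 mi
P3→P4: 583.5 mi
P4→P5: 373.0 mi
P5→P6: 435.7 mi
The shortest leg is P1–P2 at 120.3 mi.

P1–P2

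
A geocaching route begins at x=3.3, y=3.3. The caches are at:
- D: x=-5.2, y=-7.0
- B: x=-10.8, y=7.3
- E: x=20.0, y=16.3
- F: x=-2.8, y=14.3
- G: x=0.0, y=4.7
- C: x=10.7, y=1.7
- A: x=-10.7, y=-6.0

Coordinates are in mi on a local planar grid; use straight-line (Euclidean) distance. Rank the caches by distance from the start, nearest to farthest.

Computing each straight-line distance from x=3.3, y=3.3:
G x=0.0, y=4.7: 3.6 mi
C x=10.7, y=1.7: 7.6 mi
F x=-2.8, y=14.3: 12.6 mi
D x=-5.2, y=-7.0: 13.4 mi
B x=-10.8, y=7.3: 14.7 mi
A x=-10.7, y=-6.0: 16.8 mi
E x=20.0, y=16.3: 21.2 mi

G, C, F, D, B, A, E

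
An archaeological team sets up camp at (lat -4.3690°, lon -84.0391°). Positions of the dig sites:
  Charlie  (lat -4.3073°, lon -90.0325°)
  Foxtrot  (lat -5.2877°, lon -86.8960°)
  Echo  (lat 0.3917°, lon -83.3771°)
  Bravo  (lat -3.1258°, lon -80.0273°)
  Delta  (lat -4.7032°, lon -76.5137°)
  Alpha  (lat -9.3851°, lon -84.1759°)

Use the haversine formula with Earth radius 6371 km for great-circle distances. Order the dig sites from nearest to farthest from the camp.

Distance from the camp at (lat -4.3690°, lon -84.0391°) to each:
Foxtrot (lat -5.2877°, lon -86.8960°): 332.6 km
Bravo (lat -3.1258°, lon -80.0273°): 466.1 km
Echo (lat 0.3917°, lon -83.3771°): 534.5 km
Alpha (lat -9.3851°, lon -84.1759°): 558.0 km
Charlie (lat -4.3073°, lon -90.0325°): 664.6 km
Delta (lat -4.7032°, lon -76.5137°): 835.0 km

Foxtrot, Bravo, Echo, Alpha, Charlie, Delta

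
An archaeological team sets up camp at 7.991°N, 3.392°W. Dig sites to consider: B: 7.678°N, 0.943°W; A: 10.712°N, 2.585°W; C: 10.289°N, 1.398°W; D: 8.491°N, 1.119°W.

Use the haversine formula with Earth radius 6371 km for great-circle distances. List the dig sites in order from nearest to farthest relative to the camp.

Distance from the camp at 7.991°N, 3.392°W to each:
D 8.491°N, 1.119°W: 256.2 km
B 7.678°N, 0.943°W: 272.0 km
A 10.712°N, 2.585°W: 315.2 km
C 10.289°N, 1.398°W: 336.5 km

D, B, A, C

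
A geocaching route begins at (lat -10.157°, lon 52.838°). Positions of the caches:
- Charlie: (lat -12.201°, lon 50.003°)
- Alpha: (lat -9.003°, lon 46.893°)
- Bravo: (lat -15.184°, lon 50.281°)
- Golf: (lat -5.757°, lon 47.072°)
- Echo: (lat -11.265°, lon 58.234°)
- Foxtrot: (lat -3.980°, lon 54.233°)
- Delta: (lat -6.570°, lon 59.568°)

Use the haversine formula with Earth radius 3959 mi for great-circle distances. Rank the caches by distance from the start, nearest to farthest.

Charlie, Echo, Bravo, Alpha, Foxtrot, Golf, Delta

Distances from the start:
Charlie (lat -12.201°, lon 50.003°): 238.5 mi
Echo (lat -11.265°, lon 58.234°): 374.3 mi
Bravo (lat -15.184°, lon 50.281°): 387.7 mi
Alpha (lat -9.003°, lon 46.893°): 412.8 mi
Foxtrot (lat -3.980°, lon 54.233°): 437.4 mi
Golf (lat -5.757°, lon 47.072°): 498.0 mi
Delta (lat -6.570°, lon 59.568°): 522.5 mi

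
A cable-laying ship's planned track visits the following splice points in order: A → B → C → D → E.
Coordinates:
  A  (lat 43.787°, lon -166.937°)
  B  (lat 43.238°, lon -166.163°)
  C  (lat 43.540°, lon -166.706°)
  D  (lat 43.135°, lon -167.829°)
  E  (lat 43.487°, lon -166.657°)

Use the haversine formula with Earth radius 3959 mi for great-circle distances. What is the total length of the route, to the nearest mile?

215 mi

Leg distances:
A→B: 54.3 mi  (cumulative 54.3 mi)
B→C: 34.3 mi  (cumulative 88.6 mi)
C→D: 63.0 mi  (cumulative 151.6 mi)
D→E: 63.7 mi  (cumulative 215.3 mi)
Total route length ≈ 215 mi.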